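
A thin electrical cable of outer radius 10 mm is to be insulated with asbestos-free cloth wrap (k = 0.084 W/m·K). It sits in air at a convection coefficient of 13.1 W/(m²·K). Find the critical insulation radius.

For a cylinder r_cr = k/h = 0.084/13.1
r_cr = 6.41 mm; since the bare radius (10 mm) is above r_cr, any added insulation will reduce heat loss.

r_cr ≈ 6.41 mm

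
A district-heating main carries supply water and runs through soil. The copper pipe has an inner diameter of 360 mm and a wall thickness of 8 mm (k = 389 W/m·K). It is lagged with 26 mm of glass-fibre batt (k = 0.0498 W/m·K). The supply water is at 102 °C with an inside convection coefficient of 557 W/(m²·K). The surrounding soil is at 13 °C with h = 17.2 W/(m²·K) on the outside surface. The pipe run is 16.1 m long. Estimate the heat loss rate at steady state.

Q ≈ 3120 W

Cylindrical conduction, so R = ln(r₂/r₁)/(2πkL) per layer, in series:
R_inner film = 1/(h_i·2πr₁L) = 1/(557×2π×0.18×16.1) = 9.86×10^-5 K/W
R_copper pipe wall = ln(188/180)/(2π×389×16.1) = 1.105×10^-6 K/W
R_glass-fibre batt = ln(214/188)/(2π×0.0498×16.1) = 0.02571 K/W
R_outer film = 1/(h_o·2πr_oL) = 1/(17.2×2π×0.214×16.1) = 0.002686 K/W
R_total = 0.0285 K/W
Q = ΔT/R_total = 89/0.0285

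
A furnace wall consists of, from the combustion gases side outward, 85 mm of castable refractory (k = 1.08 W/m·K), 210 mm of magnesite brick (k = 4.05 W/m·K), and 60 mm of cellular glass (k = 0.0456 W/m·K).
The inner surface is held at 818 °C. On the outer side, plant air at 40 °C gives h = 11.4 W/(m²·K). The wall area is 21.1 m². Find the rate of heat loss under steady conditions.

Q ≈ 10700 W

Model the wall as resistances in series:
R_castable refractory = L/(kA) = 0.085/(1.08×21.1) = 0.00373 K/W
R_magnesite brick = L/(kA) = 0.21/(4.05×21.1) = 0.002457 K/W
R_cellular glass = L/(kA) = 0.06/(0.0456×21.1) = 0.06236 K/W
R_outer film = 1/(h_o·A) = 1/(11.4×21.1) = 0.004157 K/W
R_total = 0.0727 K/W
Q = ΔT / R_total = 778 / 0.0727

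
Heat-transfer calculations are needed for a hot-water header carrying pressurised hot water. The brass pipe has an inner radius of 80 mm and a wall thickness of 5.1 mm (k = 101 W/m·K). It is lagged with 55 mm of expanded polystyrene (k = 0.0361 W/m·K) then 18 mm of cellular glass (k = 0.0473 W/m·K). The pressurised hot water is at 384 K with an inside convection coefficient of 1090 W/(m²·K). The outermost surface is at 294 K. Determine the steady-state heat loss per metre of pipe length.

For a radial system each layer contributes R = ln(r_out/r_in)/(2πkL); films add R = 1/(hA).
R_inner film = 1/(h_i·2πr₁L) = 1/(1090×2π×0.08×1) = 0.001825 K/W
R_brass pipe wall = ln(85.1/80)/(2π×101×1) = 9.738×10^-5 K/W
R_expanded polystyrene = ln(140.1/85.1)/(2π×0.0361×1) = 2.198 K/W
R_cellular glass = ln(158.1/140.1)/(2π×0.0473×1) = 0.4067 K/W
R_total = 2.607 K/W
Q = ΔT/R_total = 90/2.607

q′ ≈ 34.5 W/m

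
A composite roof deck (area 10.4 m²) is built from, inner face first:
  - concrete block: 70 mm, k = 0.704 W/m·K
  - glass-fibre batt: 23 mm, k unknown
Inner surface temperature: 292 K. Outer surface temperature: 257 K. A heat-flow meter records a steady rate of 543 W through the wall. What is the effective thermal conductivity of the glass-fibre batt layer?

Using the resistance-network approach (series):
R_concrete block = L/(kA) = 0.07/(0.704×10.4) = 0.009561 K/W
Sum of known resistances R_other = 0.009561 K/W
Total R = ΔT/Q = 35/543 = 0.06446 K/W
R_glass-fibre batt = R_total − R_other = 0.0549 K/W
k = L/(R·A) = 0.023/(0.0549×10.4)

k ≈ 0.0403 W/(m·K)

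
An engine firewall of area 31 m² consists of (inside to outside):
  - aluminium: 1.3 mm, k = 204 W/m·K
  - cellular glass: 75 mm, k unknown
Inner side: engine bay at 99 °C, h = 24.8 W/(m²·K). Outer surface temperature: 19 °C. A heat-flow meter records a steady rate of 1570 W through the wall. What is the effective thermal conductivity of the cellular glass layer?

k ≈ 0.0487 W/(m·K)

Using the resistance-network approach (series):
R_inner film = 1/(h_i·A) = 1/(24.8×31) = 0.001301 K/W
R_aluminium = L/(kA) = 0.0013/(204×31) = 2.056×10^-7 K/W
Sum of known resistances R_other = 0.001301 K/W
Total R = ΔT/Q = 80/1570 = 0.05096 K/W
R_cellular glass = R_total − R_other = 0.04965 K/W
k = L/(R·A) = 0.075/(0.04965×31)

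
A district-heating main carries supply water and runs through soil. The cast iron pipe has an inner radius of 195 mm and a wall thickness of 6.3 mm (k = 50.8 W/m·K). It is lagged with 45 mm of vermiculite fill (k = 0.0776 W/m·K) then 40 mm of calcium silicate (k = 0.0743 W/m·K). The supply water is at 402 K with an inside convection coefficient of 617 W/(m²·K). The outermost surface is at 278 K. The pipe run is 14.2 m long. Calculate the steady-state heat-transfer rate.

Q ≈ 2390 W

For a radial system each layer contributes R = ln(r_out/r_in)/(2πkL); films add R = 1/(hA).
R_inner film = 1/(h_i·2πr₁L) = 1/(617×2π×0.195×14.2) = 9.316×10^-5 K/W
R_cast iron pipe wall = ln(201.3/195)/(2π×50.8×14.2) = 7.015×10^-6 K/W
R_vermiculite fill = ln(246.3/201.3)/(2π×0.0776×14.2) = 0.02914 K/W
R_calcium silicate = ln(286.3/246.3)/(2π×0.0743×14.2) = 0.0227 K/W
R_total = 0.05194 K/W
Q = ΔT/R_total = 124/0.05194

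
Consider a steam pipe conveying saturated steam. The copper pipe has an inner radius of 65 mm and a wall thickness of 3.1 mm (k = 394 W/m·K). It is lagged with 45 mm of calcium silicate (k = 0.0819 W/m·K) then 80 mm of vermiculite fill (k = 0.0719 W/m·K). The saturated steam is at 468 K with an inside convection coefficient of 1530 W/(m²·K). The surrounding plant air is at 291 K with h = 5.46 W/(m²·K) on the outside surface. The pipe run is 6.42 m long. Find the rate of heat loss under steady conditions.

Cylindrical conduction, so R = ln(r₂/r₁)/(2πkL) per layer, in series:
R_inner film = 1/(h_i·2πr₁L) = 1/(1530×2π×0.065×6.42) = 2.493×10^-4 K/W
R_copper pipe wall = ln(68.1/65)/(2π×394×6.42) = 2.931×10^-6 K/W
R_calcium silicate = ln(113.1/68.1)/(2π×0.0819×6.42) = 0.1536 K/W
R_vermiculite fill = ln(193.1/113.1)/(2π×0.0719×6.42) = 0.1844 K/W
R_outer film = 1/(h_o·2πr_oL) = 1/(5.46×2π×0.1931×6.42) = 0.02351 K/W
R_total = 0.3618 K/W
Q = ΔT/R_total = 177/0.3618

Q ≈ 489 W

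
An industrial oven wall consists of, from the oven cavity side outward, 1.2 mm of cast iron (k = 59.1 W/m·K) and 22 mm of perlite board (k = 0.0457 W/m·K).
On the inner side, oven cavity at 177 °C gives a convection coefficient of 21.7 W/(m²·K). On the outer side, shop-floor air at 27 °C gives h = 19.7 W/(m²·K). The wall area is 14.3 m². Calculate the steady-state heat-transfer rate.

Model the wall as resistances in series:
R_inner film = 1/(h_i·A) = 1/(21.7×14.3) = 0.003223 K/W
R_cast iron = L/(kA) = 0.0012/(59.1×14.3) = 1.42×10^-6 K/W
R_perlite board = L/(kA) = 0.022/(0.0457×14.3) = 0.03366 K/W
R_outer film = 1/(h_o·A) = 1/(19.7×14.3) = 0.00355 K/W
R_total = 0.04044 K/W
Q = ΔT / R_total = 150 / 0.04044

Q ≈ 3710 W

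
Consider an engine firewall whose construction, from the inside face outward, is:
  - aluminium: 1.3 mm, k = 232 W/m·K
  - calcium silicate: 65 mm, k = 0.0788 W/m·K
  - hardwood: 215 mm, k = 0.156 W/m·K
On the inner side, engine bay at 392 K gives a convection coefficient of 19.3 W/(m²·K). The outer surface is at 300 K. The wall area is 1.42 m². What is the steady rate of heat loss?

Q ≈ 57.9 W

Treating each layer as a thermal resistance in series:
R_inner film = 1/(h_i·A) = 1/(19.3×1.42) = 0.03649 K/W
R_aluminium = L/(kA) = 0.0013/(232×1.42) = 3.946×10^-6 K/W
R_calcium silicate = L/(kA) = 0.065/(0.0788×1.42) = 0.5809 K/W
R_hardwood = L/(kA) = 0.215/(0.156×1.42) = 0.9706 K/W
R_total = 1.588 K/W
Q = ΔT / R_total = 92 / 1.588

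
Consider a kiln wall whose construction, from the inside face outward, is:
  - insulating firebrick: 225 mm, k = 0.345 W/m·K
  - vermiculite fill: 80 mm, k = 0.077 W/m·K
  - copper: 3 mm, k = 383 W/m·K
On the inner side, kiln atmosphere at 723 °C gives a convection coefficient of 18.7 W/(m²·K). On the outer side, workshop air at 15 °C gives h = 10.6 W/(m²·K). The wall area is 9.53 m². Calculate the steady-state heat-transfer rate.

Series thermal resistances:
R_inner film = 1/(h_i·A) = 1/(18.7×9.53) = 0.005611 K/W
R_insulating firebrick = L/(kA) = 0.225/(0.345×9.53) = 0.06843 K/W
R_vermiculite fill = L/(kA) = 0.08/(0.077×9.53) = 0.109 K/W
R_copper = L/(kA) = 0.003/(383×9.53) = 8.219×10^-7 K/W
R_outer film = 1/(h_o·A) = 1/(10.6×9.53) = 0.009899 K/W
R_total = 0.193 K/W
Q = ΔT / R_total = 708 / 0.193

Q ≈ 3670 W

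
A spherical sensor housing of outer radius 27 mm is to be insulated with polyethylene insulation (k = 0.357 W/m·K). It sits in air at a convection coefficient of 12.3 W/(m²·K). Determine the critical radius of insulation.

r_cr ≈ 58 mm

For a sphere r_cr = 2k/h = 2×0.357/12.3
r_cr = 58 mm; since the bare radius (27 mm) is below r_cr, adding a thin layer of insulation will *increase* heat loss.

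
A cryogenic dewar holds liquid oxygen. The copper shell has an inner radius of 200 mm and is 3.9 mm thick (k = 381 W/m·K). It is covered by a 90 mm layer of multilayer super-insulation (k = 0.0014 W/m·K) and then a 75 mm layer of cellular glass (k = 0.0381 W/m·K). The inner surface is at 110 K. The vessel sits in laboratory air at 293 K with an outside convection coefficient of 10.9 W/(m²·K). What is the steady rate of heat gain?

Each spherical layer contributes R = (1/r_i − 1/r_o)/(4πk):
R_copper shell = (1/0.2 − 1/0.2039)/(4π×381) = 1.997×10^-5 K/W
R_multilayer super-insulation = (1/0.2039 − 1/0.2939)/(4π×0.0014) = 85.37 K/W
R_cellular glass = (1/0.2939 − 1/0.3689)/(4π×0.0381) = 1.445 K/W
R_outer film = 1/(h·4πr_o²) = 1/(10.9×4π×0.3689²) = 0.05365 K/W
R_total = 86.87 K/W
Q = ΔT/R_total = 183/86.87

Q ≈ 2.11 W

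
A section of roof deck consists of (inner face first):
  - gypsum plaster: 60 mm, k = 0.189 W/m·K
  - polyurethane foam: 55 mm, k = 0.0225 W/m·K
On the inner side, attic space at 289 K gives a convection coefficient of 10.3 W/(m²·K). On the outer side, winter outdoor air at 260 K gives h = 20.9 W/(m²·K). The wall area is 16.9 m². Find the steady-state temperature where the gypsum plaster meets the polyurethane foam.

Using the resistance-network approach (series):
R_inner film = 1/(h_i·A) = 1/(10.3×16.9) = 0.005745 K/W
R_gypsum plaster = L/(kA) = 0.06/(0.189×16.9) = 0.01878 K/W
R_polyurethane foam = L/(kA) = 0.055/(0.0225×16.9) = 0.1446 K/W
R_outer film = 1/(h_o·A) = 1/(20.9×16.9) = 0.002831 K/W
R_total = 0.172 K/W;  Q = ΔT/R_total = 29/0.172 = 168.6 W
T_interface = T_inner − Q·ΣR(inner→interface) = 289 − 169×0.02453

T ≈ 285 K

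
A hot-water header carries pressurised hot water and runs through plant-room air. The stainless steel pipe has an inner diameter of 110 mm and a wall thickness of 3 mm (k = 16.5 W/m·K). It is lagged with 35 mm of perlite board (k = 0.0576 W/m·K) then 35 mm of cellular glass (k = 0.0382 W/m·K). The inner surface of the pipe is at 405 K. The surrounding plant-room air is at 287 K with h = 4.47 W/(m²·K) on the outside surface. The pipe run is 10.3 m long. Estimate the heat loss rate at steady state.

Q ≈ 417 W

Per-layer cylindrical resistances, series-summed:
R_stainless steel pipe wall = ln(58/55)/(2π×16.5×10.3) = 4.974×10^-5 K/W
R_perlite board = ln(93/58)/(2π×0.0576×10.3) = 0.1267 K/W
R_cellular glass = ln(128/93)/(2π×0.0382×10.3) = 0.1292 K/W
R_outer film = 1/(h_o·2πr_oL) = 1/(4.47×2π×0.128×10.3) = 0.02701 K/W
R_total = 0.2829 K/W
Q = ΔT/R_total = 118/0.2829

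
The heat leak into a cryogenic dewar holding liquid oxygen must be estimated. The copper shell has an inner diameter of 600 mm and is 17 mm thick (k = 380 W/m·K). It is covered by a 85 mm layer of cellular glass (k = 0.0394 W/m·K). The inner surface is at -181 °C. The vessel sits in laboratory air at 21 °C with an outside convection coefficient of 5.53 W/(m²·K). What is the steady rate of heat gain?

Q ≈ 141 W

Spherical conduction: R = (1/r_in − 1/r_out)/(4πk) per layer; series-sum.
R_copper shell = (1/0.3 − 1/0.317)/(4π×380) = 3.743×10^-5 K/W
R_cellular glass = (1/0.317 − 1/0.402)/(4π×0.0394) = 1.347 K/W
R_outer film = 1/(h·4πr_o²) = 1/(5.53×4π×0.402²) = 0.08905 K/W
R_total = 1.436 K/W
Q = ΔT/R_total = 202/1.436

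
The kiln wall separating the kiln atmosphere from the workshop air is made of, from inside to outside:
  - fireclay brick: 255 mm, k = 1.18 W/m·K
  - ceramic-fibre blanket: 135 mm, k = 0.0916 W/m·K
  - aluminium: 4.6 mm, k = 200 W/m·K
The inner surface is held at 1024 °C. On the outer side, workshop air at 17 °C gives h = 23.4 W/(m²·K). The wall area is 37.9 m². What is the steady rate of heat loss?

Q ≈ 22000 W

Model the wall as resistances in series:
R_fireclay brick = L/(kA) = 0.255/(1.18×37.9) = 0.005702 K/W
R_ceramic-fibre blanket = L/(kA) = 0.135/(0.0916×37.9) = 0.03889 K/W
R_aluminium = L/(kA) = 0.0046/(200×37.9) = 6.069×10^-7 K/W
R_outer film = 1/(h_o·A) = 1/(23.4×37.9) = 0.001128 K/W
R_total = 0.04572 K/W
Q = ΔT / R_total = 1007 / 0.04572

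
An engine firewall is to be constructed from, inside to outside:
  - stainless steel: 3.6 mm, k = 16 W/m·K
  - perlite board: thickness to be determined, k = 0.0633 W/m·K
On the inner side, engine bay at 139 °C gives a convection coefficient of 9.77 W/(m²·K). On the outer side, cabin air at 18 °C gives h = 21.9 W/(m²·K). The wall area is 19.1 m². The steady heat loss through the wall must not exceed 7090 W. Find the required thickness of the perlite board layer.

Thermal resistances in series:
R_inner film = 1/(h_i·A) = 1/(9.77×19.1) = 0.005359 K/W
R_stainless steel = L/(kA) = 0.0036/(16×19.1) = 1.178×10^-5 K/W
R_outer film = 1/(h_o·A) = 1/(21.9×19.1) = 0.002391 K/W
Sum of the known resistances R_other = 0.007761 K/W
Required total resistance R_tot = ΔT/Q_allow = 121/7090 = 0.01707 K/W
R_perlite board = R_tot − R_other = 0.009305 K/W
L = R·k·A = 0.009305×0.0633×19.1

L ≈ 11.2 mm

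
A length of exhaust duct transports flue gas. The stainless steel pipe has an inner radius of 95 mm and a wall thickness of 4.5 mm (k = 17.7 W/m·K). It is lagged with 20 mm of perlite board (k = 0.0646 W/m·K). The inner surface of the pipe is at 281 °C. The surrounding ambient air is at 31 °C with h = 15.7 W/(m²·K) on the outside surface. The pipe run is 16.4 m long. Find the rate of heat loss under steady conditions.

Cylindrical conduction, so R = ln(r₂/r₁)/(2πkL) per layer, in series:
R_stainless steel pipe wall = ln(99.5/95)/(2π×17.7×16.4) = 2.537×10^-5 K/W
R_perlite board = ln(119.5/99.5)/(2π×0.0646×16.4) = 0.02752 K/W
R_outer film = 1/(h_o·2πr_oL) = 1/(15.7×2π×0.1195×16.4) = 0.005173 K/W
R_total = 0.03271 K/W
Q = ΔT/R_total = 250/0.03271

Q ≈ 7640 W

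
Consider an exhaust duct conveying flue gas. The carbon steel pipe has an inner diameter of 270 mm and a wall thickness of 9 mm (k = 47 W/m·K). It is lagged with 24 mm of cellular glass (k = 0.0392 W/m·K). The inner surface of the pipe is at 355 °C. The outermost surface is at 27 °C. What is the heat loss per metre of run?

Treating each annulus and film as a series resistance:
R_carbon steel pipe wall = ln(144/135)/(2π×47×1) = 2.185×10^-4 K/W
R_cellular glass = ln(168/144)/(2π×0.0392×1) = 0.6259 K/W
R_total = 0.6261 K/W
Q = ΔT/R_total = 328/0.6261

q′ ≈ 524 W/m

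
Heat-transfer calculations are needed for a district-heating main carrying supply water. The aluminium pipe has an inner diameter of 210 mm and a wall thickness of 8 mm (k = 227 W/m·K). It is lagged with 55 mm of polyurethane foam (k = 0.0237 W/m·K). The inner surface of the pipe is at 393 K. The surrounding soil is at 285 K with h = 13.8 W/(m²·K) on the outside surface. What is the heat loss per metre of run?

Radial resistances (cylindrical: R_cond = ln(r_o/r_i)/(2πkL), R_conv = 1/(h·2πrL)):
R_aluminium pipe wall = ln(113/105)/(2π×227×1) = 5.148×10^-5 K/W
R_polyurethane foam = ln(168/113)/(2π×0.0237×1) = 2.663 K/W
R_outer film = 1/(h_o·2πr_oL) = 1/(13.8×2π×0.168×1) = 0.06865 K/W
R_total = 2.732 K/W
Q = ΔT/R_total = 108/2.732

q′ ≈ 39.5 W/m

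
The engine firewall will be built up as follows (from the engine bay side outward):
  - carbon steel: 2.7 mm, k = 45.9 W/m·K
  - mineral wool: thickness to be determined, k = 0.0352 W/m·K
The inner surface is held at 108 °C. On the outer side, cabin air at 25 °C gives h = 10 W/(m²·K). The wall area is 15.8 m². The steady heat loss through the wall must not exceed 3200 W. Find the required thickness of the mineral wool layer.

Thermal resistances in series:
R_carbon steel = L/(kA) = 0.0027/(45.9×15.8) = 3.723×10^-6 K/W
R_outer film = 1/(h_o·A) = 1/(10×15.8) = 0.006329 K/W
Sum of the known resistances R_other = 0.006333 K/W
Required total resistance R_tot = ΔT/Q_allow = 83/3200 = 0.02594 K/W
R_mineral wool = R_tot − R_other = 0.0196 K/W
L = R·k·A = 0.0196×0.0352×15.8

L ≈ 10.9 mm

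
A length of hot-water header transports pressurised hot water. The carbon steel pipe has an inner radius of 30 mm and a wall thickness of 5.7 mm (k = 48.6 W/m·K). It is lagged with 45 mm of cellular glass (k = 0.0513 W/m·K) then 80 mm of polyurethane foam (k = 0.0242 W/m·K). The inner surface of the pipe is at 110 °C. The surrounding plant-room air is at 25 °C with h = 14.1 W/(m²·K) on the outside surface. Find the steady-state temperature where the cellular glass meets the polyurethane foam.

Treating each annulus and film as a series resistance:
R_carbon steel pipe wall = ln(35.7/30)/(2π×48.6×1) = 5.697×10^-4 K/W
R_cellular glass = ln(80.7/35.7)/(2π×0.0513×1) = 2.53 K/W
R_polyurethane foam = ln(160.7/80.7)/(2π×0.0242×1) = 4.53 K/W
R_outer film = 1/(h_o·2πr_oL) = 1/(14.1×2π×0.1607×1) = 0.07024 K/W
R_total = 7.131 K/W
Q = ΔT/R_total = 85/7.131
Q = 11.9 W/m
T_interface = T_inner − Q·ΣR(inner→interface) = 110 − 11.9×2.531

T ≈ 79.8 °C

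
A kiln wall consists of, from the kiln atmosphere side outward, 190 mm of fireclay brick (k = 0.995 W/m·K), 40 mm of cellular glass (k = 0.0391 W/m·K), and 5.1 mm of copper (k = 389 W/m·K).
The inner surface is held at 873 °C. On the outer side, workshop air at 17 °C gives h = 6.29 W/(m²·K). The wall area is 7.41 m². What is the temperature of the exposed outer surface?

T ≈ 116 °C

Thermal resistances in series:
R_fireclay brick = L/(kA) = 0.19/(0.995×7.41) = 0.02577 K/W
R_cellular glass = L/(kA) = 0.04/(0.0391×7.41) = 0.1381 K/W
R_copper = L/(kA) = 0.0051/(389×7.41) = 1.769×10^-6 K/W
R_outer film = 1/(h_o·A) = 1/(6.29×7.41) = 0.02146 K/W
R_total = 0.1853 K/W;  Q = ΔT/R_total = 856/0.1853 = 4620 W
T_interface = T_inner − Q·ΣR(inner→interface) = 873 − 4620×0.1638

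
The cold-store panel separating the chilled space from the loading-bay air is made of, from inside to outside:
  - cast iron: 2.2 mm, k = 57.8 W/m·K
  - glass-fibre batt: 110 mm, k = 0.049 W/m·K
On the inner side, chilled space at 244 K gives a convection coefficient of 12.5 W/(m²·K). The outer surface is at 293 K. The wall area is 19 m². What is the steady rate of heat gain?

Treating each layer as a thermal resistance in series:
R_inner film = 1/(h_i·A) = 1/(12.5×19) = 0.004211 K/W
R_cast iron = L/(kA) = 0.0022/(57.8×19) = 2.003×10^-6 K/W
R_glass-fibre batt = L/(kA) = 0.11/(0.049×19) = 0.1182 K/W
R_total = 0.1224 K/W
Q = ΔT / R_total = 49 / 0.1224

Q ≈ 400 W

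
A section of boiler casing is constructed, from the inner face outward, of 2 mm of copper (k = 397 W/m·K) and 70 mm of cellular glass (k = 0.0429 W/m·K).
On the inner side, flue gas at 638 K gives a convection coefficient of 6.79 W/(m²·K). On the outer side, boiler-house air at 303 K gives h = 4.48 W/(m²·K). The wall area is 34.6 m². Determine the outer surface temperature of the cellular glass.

Model the wall as resistances in series:
R_inner film = 1/(h_i·A) = 1/(6.79×34.6) = 0.004257 K/W
R_copper = L/(kA) = 0.002/(397×34.6) = 1.456×10^-7 K/W
R_cellular glass = L/(kA) = 0.07/(0.0429×34.6) = 0.04716 K/W
R_outer film = 1/(h_o·A) = 1/(4.48×34.6) = 0.006451 K/W
R_total = 0.05787 K/W;  Q = ΔT/R_total = 335/0.05787 = 5789 W
T_interface = T_inner − Q·ΣR(inner→interface) = 638 − 5790×0.05142

T ≈ 340 K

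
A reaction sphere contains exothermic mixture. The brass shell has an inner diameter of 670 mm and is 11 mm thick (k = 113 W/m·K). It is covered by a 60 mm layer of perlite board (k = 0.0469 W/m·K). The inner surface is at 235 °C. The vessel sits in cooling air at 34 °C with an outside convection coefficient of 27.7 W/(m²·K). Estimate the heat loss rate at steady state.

Q ≈ 271 W

Spherical conduction: R = (1/r_in − 1/r_out)/(4πk) per layer; series-sum.
R_brass shell = (1/0.335 − 1/0.346)/(4π×113) = 6.683×10^-5 K/W
R_perlite board = (1/0.346 − 1/0.406)/(4π×0.0469) = 0.7247 K/W
R_outer film = 1/(h·4πr_o²) = 1/(27.7×4π×0.406²) = 0.01743 K/W
R_total = 0.7422 K/W
Q = ΔT/R_total = 201/0.7422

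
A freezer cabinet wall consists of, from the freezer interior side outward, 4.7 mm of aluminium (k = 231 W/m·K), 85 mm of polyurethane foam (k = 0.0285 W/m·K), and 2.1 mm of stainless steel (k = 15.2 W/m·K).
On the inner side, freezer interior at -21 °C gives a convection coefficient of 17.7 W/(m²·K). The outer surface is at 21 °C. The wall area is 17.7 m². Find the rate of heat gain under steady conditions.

Q ≈ 245 W

Treating each layer as a thermal resistance in series:
R_inner film = 1/(h_i·A) = 1/(17.7×17.7) = 0.003192 K/W
R_aluminium = L/(kA) = 0.0047/(231×17.7) = 1.15×10^-6 K/W
R_polyurethane foam = L/(kA) = 0.085/(0.0285×17.7) = 0.1685 K/W
R_stainless steel = L/(kA) = 0.0021/(15.2×17.7) = 7.806×10^-6 K/W
R_total = 0.1717 K/W
Q = ΔT / R_total = 42 / 0.1717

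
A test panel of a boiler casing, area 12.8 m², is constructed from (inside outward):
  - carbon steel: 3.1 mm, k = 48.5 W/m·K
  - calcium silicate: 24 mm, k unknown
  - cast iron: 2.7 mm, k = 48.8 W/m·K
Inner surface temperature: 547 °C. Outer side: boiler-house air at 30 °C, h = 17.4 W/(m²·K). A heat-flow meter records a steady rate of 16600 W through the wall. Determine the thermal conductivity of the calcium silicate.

k ≈ 0.0704 W/(m·K)

Treating each layer as a thermal resistance in series:
R_carbon steel = L/(kA) = 0.0031/(48.5×12.8) = 4.994×10^-6 K/W
R_cast iron = L/(kA) = 0.0027/(48.8×12.8) = 4.322×10^-6 K/W
R_outer film = 1/(h_o·A) = 1/(17.4×12.8) = 0.00449 K/W
Sum of known resistances R_other = 0.004499 K/W
Total R = ΔT/Q = 517/16600 = 0.03114 K/W
R_calcium silicate = R_total − R_other = 0.02665 K/W
k = L/(R·A) = 0.024/(0.02665×12.8)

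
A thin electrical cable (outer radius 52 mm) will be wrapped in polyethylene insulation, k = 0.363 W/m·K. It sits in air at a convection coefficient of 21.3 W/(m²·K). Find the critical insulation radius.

For a cylinder r_cr = k/h = 0.363/21.3
r_cr = 17 mm; since the bare radius (52 mm) is above r_cr, any added insulation will reduce heat loss.

r_cr ≈ 17 mm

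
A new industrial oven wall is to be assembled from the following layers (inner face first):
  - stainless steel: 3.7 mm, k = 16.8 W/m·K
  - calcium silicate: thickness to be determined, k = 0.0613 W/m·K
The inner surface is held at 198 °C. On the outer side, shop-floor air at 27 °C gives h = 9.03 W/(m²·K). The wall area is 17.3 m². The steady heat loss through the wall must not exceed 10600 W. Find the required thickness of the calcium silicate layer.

L ≈ 10.3 mm

Model the wall as resistances in series:
R_stainless steel = L/(kA) = 0.0037/(16.8×17.3) = 1.273×10^-5 K/W
R_outer film = 1/(h_o·A) = 1/(9.03×17.3) = 0.006401 K/W
Sum of the known resistances R_other = 0.006414 K/W
Required total resistance R_tot = ΔT/Q_allow = 171/10600 = 0.01613 K/W
R_calcium silicate = R_tot − R_other = 0.009718 K/W
L = R·k·A = 0.009718×0.0613×17.3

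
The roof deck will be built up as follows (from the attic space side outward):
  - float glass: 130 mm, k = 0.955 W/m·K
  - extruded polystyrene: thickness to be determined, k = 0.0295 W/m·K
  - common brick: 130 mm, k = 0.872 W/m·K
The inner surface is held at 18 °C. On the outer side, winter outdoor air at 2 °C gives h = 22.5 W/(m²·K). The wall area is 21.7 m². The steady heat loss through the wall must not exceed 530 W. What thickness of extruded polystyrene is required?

Model the wall as resistances in series:
R_float glass = L/(kA) = 0.13/(0.955×21.7) = 0.006273 K/W
R_common brick = L/(kA) = 0.13/(0.872×21.7) = 0.00687 K/W
R_outer film = 1/(h_o·A) = 1/(22.5×21.7) = 0.002048 K/W
Sum of the known resistances R_other = 0.01519 K/W
Required total resistance R_tot = ΔT/Q_allow = 16/530 = 0.03019 K/W
R_extruded polystyrene = R_tot − R_other = 0.015 K/W
L = R·k·A = 0.015×0.0295×21.7

L ≈ 9.6 mm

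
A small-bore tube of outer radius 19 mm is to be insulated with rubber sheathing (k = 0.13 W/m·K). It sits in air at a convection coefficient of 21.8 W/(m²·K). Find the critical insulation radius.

r_cr ≈ 5.96 mm

For a cylinder r_cr = k/h = 0.13/21.8
r_cr = 5.96 mm; since the bare radius (19 mm) is above r_cr, any added insulation will reduce heat loss.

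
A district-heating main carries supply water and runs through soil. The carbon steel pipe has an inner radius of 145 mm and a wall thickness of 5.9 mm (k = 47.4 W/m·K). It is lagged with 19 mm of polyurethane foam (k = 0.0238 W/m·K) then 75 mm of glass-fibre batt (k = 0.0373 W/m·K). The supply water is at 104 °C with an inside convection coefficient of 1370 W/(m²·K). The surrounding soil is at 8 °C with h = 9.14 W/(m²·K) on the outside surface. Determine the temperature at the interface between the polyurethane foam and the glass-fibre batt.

T ≈ 72.6 °C

Cylindrical conduction, so R = ln(r₂/r₁)/(2πkL) per layer, in series:
R_inner film = 1/(h_i·2πr₁L) = 1/(1370×2π×0.145×1) = 8.012×10^-4 K/W
R_carbon steel pipe wall = ln(150.9/145)/(2π×47.4×1) = 1.339×10^-4 K/W
R_polyurethane foam = ln(169.9/150.9)/(2π×0.0238×1) = 0.7931 K/W
R_glass-fibre batt = ln(244.9/169.9)/(2π×0.0373×1) = 1.56 K/W
R_outer film = 1/(h_o·2πr_oL) = 1/(9.14×2π×0.2449×1) = 0.0711 K/W
R_total = 2.425 K/W
Q = ΔT/R_total = 96/2.425
Q = 39.6 W/m
T_interface = T_inner − Q·ΣR(inner→interface) = 104 − 39.6×0.794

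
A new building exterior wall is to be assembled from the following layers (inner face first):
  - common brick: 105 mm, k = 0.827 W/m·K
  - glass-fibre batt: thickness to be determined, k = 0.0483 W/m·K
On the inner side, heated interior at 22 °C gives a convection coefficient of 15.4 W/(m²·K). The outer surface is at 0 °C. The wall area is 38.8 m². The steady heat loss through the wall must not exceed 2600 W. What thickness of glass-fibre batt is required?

Treating each layer as a thermal resistance in series:
R_inner film = 1/(h_i·A) = 1/(15.4×38.8) = 0.001674 K/W
R_common brick = L/(kA) = 0.105/(0.827×38.8) = 0.003272 K/W
Sum of the known resistances R_other = 0.004946 K/W
Required total resistance R_tot = ΔT/Q_allow = 22/2600 = 0.008462 K/W
R_glass-fibre batt = R_tot − R_other = 0.003516 K/W
L = R·k·A = 0.003516×0.0483×38.8

L ≈ 6.59 mm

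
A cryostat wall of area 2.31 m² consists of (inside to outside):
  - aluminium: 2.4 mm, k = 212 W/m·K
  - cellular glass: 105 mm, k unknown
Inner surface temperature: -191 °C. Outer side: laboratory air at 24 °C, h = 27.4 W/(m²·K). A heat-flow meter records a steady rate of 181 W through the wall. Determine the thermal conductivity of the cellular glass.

Treating each layer as a thermal resistance in series:
R_aluminium = L/(kA) = 0.0024/(212×2.31) = 4.901×10^-6 K/W
R_outer film = 1/(h_o·A) = 1/(27.4×2.31) = 0.0158 K/W
Sum of known resistances R_other = 0.0158 K/W
Total R = ΔT/Q = 215/181 = 1.188 K/W
R_cellular glass = R_total − R_other = 1.172 K/W
k = L/(R·A) = 0.105/(1.172×2.31)

k ≈ 0.0388 W/(m·K)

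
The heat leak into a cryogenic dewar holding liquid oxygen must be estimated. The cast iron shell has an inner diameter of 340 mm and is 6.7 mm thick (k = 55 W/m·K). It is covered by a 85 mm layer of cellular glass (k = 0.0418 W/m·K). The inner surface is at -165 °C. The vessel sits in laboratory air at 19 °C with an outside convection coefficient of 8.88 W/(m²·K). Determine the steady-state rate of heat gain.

Spherical conduction: R = (1/r_in − 1/r_out)/(4πk) per layer; series-sum.
R_cast iron shell = (1/0.17 − 1/0.1767)/(4π×55) = 3.227×10^-4 K/W
R_cellular glass = (1/0.1767 − 1/0.2617)/(4π×0.0418) = 3.499 K/W
R_outer film = 1/(h·4πr_o²) = 1/(8.88×4π×0.2617²) = 0.1308 K/W
R_total = 3.631 K/W
Q = ΔT/R_total = 184/3.631

Q ≈ 50.7 W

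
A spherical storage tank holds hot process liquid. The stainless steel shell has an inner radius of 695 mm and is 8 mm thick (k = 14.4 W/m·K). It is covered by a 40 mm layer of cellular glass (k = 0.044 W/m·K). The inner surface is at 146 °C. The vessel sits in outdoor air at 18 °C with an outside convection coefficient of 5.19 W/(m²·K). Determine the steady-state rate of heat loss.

Radial (spherical) resistances in series:
R_stainless steel shell = (1/0.695 − 1/0.703)/(4π×14.4) = 9.049×10^-5 K/W
R_cellular glass = (1/0.703 − 1/0.743)/(4π×0.044) = 0.1385 K/W
R_outer film = 1/(h·4πr_o²) = 1/(5.19×4π×0.743²) = 0.02777 K/W
R_total = 0.1664 K/W
Q = ΔT/R_total = 128/0.1664

Q ≈ 769 W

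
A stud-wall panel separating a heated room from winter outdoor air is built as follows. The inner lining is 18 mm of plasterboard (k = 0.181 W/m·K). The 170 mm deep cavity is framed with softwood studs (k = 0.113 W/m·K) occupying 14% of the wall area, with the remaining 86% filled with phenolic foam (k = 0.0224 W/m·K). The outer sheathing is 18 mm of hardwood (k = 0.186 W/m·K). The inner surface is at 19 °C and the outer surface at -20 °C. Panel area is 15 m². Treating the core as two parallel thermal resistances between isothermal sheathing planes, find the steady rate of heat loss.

Sheathing layers in series; stud and cavity paths in parallel between them.
R_inner = 0.018/(0.181×15) = 0.00663 K/W
R_stud  = 0.17/(0.113×0.14×15) = 0.7164 K/W
R_cav   = 0.17/(0.0224×0.86×15) = 0.5883 K/W
1/R_core = 1/R_stud + 1/R_cav → R_core = 0.323 K/W
R_outer = 0.018/(0.186×15) = 0.006452 K/W
R_total = 0.3361 K/W
Q = ΔT/R_total = 39/0.3361

Q ≈ 116 W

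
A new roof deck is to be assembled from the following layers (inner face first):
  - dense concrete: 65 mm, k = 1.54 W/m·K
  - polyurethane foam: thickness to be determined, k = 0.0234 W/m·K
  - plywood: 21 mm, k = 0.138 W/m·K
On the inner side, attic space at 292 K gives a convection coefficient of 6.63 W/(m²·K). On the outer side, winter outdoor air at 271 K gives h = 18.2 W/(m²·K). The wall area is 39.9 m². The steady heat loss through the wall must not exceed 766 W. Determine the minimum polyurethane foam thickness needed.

Using the resistance-network approach (series):
R_inner film = 1/(h_i·A) = 1/(6.63×39.9) = 0.00378 K/W
R_dense concrete = L/(kA) = 0.065/(1.54×39.9) = 0.001058 K/W
R_plywood = L/(kA) = 0.021/(0.138×39.9) = 0.003814 K/W
R_outer film = 1/(h_o·A) = 1/(18.2×39.9) = 0.001377 K/W
Sum of the known resistances R_other = 0.01003 K/W
Required total resistance R_tot = ΔT/Q_allow = 21/766 = 0.02742 K/W
R_polyurethane foam = R_tot − R_other = 0.01739 K/W
L = R·k·A = 0.01739×0.0234×39.9

L ≈ 16.2 mm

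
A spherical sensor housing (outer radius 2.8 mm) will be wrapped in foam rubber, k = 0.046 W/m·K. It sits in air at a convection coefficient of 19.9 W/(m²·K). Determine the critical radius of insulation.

r_cr ≈ 4.62 mm

For a sphere r_cr = 2k/h = 2×0.046/19.9
r_cr = 4.62 mm; since the bare radius (2.8 mm) is below r_cr, adding a thin layer of insulation will *increase* heat loss.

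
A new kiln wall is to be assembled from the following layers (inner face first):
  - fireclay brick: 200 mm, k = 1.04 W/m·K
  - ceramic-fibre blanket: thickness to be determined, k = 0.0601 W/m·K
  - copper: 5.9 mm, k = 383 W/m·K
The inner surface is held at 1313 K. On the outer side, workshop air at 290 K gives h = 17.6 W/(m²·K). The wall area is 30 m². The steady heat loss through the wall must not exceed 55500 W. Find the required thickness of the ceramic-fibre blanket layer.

L ≈ 18.3 mm

Treating each layer as a thermal resistance in series:
R_fireclay brick = L/(kA) = 0.2/(1.04×30) = 0.00641 K/W
R_copper = L/(kA) = 0.0059/(383×30) = 5.135×10^-7 K/W
R_outer film = 1/(h_o·A) = 1/(17.6×30) = 0.001894 K/W
Sum of the known resistances R_other = 0.008305 K/W
Required total resistance R_tot = ΔT/Q_allow = 1023/55500 = 0.01843 K/W
R_ceramic-fibre blanket = R_tot − R_other = 0.01013 K/W
L = R·k·A = 0.01013×0.0601×30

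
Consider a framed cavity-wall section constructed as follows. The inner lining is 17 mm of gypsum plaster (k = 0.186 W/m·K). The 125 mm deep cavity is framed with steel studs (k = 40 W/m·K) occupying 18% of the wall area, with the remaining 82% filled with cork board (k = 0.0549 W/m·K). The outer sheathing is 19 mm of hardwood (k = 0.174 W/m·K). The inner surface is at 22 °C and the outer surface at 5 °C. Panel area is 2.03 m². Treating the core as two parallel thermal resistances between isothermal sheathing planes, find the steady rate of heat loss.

Sheathing layers in series; stud and cavity paths in parallel between them.
R_inner = 0.017/(0.186×2.03) = 0.04502 K/W
R_stud  = 0.125/(40×0.18×2.03) = 0.008552 K/W
R_cav   = 0.125/(0.0549×0.82×2.03) = 1.368 K/W
1/R_core = 1/R_stud + 1/R_cav → R_core = 0.008499 K/W
R_outer = 0.019/(0.174×2.03) = 0.05379 K/W
R_total = 0.1073 K/W
Q = ΔT/R_total = 17/0.1073

Q ≈ 158 W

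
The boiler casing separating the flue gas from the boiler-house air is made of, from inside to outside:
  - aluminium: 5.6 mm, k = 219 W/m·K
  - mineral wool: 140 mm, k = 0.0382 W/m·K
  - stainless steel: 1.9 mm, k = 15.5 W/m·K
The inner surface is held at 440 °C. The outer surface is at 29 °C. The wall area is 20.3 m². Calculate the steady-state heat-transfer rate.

Q ≈ 2280 W

Thermal resistances in series:
R_aluminium = L/(kA) = 0.0056/(219×20.3) = 1.26×10^-6 K/W
R_mineral wool = L/(kA) = 0.14/(0.0382×20.3) = 0.1805 K/W
R_stainless steel = L/(kA) = 0.0019/(15.5×20.3) = 6.038×10^-6 K/W
R_total = 0.1805 K/W
Q = ΔT / R_total = 411 / 0.1805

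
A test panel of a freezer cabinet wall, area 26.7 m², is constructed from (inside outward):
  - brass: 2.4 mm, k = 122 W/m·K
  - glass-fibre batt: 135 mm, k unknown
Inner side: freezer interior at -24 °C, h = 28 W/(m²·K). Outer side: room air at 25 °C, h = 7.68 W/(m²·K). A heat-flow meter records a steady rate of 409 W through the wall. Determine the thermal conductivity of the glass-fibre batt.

Using the resistance-network approach (series):
R_inner film = 1/(h_i·A) = 1/(28×26.7) = 0.001338 K/W
R_brass = L/(kA) = 0.0024/(122×26.7) = 7.368×10^-7 K/W
R_outer film = 1/(h_o·A) = 1/(7.68×26.7) = 0.004877 K/W
Sum of known resistances R_other = 0.006215 K/W
Total R = ΔT/Q = 49/409 = 0.1198 K/W
R_glass-fibre batt = R_total − R_other = 0.1136 K/W
k = L/(R·A) = 0.135/(0.1136×26.7)

k ≈ 0.0445 W/(m·K)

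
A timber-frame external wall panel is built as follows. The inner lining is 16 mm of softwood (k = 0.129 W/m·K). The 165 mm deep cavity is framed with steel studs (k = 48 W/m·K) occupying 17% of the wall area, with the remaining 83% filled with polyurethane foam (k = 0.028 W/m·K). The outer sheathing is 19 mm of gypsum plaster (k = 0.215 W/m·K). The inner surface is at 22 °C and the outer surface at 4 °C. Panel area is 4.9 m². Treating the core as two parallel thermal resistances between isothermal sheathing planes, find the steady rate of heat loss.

Sheathing layers in series; stud and cavity paths in parallel between them.
R_inner = 0.016/(0.129×4.9) = 0.02531 K/W
R_stud  = 0.165/(48×0.17×4.9) = 0.004127 K/W
R_cav   = 0.165/(0.028×0.83×4.9) = 1.449 K/W
1/R_core = 1/R_stud + 1/R_cav → R_core = 0.004115 K/W
R_outer = 0.019/(0.215×4.9) = 0.01804 K/W
R_total = 0.04746 K/W
Q = ΔT/R_total = 18/0.04746

Q ≈ 379 W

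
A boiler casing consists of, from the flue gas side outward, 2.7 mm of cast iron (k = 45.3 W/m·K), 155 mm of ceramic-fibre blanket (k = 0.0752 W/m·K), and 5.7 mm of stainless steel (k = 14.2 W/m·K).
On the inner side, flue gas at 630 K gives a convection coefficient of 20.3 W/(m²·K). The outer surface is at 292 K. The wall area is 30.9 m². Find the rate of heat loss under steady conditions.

Q ≈ 4950 W

Using the resistance-network approach (series):
R_inner film = 1/(h_i·A) = 1/(20.3×30.9) = 0.001594 K/W
R_cast iron = L/(kA) = 0.0027/(45.3×30.9) = 1.929×10^-6 K/W
R_ceramic-fibre blanket = L/(kA) = 0.155/(0.0752×30.9) = 0.0667 K/W
R_stainless steel = L/(kA) = 0.0057/(14.2×30.9) = 1.299×10^-5 K/W
R_total = 0.06831 K/W
Q = ΔT / R_total = 338 / 0.06831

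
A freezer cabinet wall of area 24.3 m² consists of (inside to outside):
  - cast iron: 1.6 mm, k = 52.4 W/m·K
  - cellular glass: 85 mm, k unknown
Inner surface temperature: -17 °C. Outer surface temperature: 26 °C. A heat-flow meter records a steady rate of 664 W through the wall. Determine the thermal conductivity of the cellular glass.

k ≈ 0.054 W/(m·K)

Treating each layer as a thermal resistance in series:
R_cast iron = L/(kA) = 0.0016/(52.4×24.3) = 1.257×10^-6 K/W
Sum of known resistances R_other = 1.257×10^-6 K/W
Total R = ΔT/Q = 43/664 = 0.06476 K/W
R_cellular glass = R_total − R_other = 0.06476 K/W
k = L/(R·A) = 0.085/(0.06476×24.3)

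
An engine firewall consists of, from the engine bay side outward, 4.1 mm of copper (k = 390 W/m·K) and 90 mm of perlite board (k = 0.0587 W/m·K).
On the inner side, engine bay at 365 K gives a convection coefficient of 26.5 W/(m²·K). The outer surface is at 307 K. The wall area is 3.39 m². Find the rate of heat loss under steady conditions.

Q ≈ 125 W

Treating each layer as a thermal resistance in series:
R_inner film = 1/(h_i·A) = 1/(26.5×3.39) = 0.01113 K/W
R_copper = L/(kA) = 0.0041/(390×3.39) = 3.101×10^-6 K/W
R_perlite board = L/(kA) = 0.09/(0.0587×3.39) = 0.4523 K/W
R_total = 0.4634 K/W
Q = ΔT / R_total = 58 / 0.4634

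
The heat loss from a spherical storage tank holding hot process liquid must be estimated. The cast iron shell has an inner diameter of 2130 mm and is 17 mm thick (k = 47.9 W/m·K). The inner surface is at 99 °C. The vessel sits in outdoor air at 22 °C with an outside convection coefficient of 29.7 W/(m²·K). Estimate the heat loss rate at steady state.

Spherical conduction: R = (1/r_in − 1/r_out)/(4πk) per layer; series-sum.
R_cast iron shell = (1/1.065 − 1/1.082)/(4π×47.9) = 2.451×10^-5 K/W
R_outer film = 1/(h·4πr_o²) = 1/(29.7×4π×1.082²) = 0.002289 K/W
R_total = 0.002313 K/W
Q = ΔT/R_total = 77/0.002313

Q ≈ 33300 W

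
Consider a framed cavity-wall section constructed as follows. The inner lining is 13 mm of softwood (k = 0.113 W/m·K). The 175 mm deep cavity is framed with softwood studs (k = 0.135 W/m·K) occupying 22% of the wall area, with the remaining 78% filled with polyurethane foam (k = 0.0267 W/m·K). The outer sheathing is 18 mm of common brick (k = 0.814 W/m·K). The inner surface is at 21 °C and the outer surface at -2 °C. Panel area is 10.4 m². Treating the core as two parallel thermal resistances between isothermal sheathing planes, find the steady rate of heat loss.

Q ≈ 66.4 W

Sheathing layers in series; stud and cavity paths in parallel between them.
R_inner = 0.013/(0.113×10.4) = 0.01106 K/W
R_stud  = 0.175/(0.135×0.22×10.4) = 0.5666 K/W
R_cav   = 0.175/(0.0267×0.78×10.4) = 0.808 K/W
1/R_core = 1/R_stud + 1/R_cav → R_core = 0.333 K/W
R_outer = 0.018/(0.814×10.4) = 0.002126 K/W
R_total = 0.3462 K/W
Q = ΔT/R_total = 23/0.3462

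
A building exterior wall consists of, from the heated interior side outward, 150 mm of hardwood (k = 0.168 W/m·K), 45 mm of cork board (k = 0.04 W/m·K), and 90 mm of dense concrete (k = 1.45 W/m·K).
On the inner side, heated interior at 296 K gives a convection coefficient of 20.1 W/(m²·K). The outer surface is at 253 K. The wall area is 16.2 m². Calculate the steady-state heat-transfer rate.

Using the resistance-network approach (series):
R_inner film = 1/(h_i·A) = 1/(20.1×16.2) = 0.003071 K/W
R_hardwood = L/(kA) = 0.15/(0.168×16.2) = 0.05511 K/W
R_cork board = L/(kA) = 0.045/(0.04×16.2) = 0.06944 K/W
R_dense concrete = L/(kA) = 0.09/(1.45×16.2) = 0.003831 K/W
R_total = 0.1315 K/W
Q = ΔT / R_total = 43 / 0.1315

Q ≈ 327 W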